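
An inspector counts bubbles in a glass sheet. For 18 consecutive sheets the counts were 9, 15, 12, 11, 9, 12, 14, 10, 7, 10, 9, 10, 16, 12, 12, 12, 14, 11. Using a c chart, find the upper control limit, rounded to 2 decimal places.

21.51

c̄ = (9 + 15 + 12 + 11 + 9 + 12 + 14 + 10 + 7 + 10 + 9 + 10 + 16 + 12 + 12 + 12 + 14 + 11) / 18 = 205 / 18 = 11.3889
UCL = c̄ + 3√c̄ = 11.3889 + 3 × √11.3889 = 11.3889 + 3 × 3.3747 = 21.5131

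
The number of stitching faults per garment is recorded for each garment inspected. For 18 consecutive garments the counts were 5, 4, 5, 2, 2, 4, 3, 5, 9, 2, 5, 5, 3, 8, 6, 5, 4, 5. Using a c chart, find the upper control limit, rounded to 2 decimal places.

10.96

c̄ = (5 + 4 + 5 + 2 + 2 + 4 + 3 + 5 + 9 + 2 + 5 + 5 + 3 + 8 + 6 + 5 + 4 + 5) / 18 = 82 / 18 = 4.5556
UCL = c̄ + 3√c̄ = 4.5556 + 3 × √4.5556 = 4.5556 + 3 × 2.1344 = 10.9587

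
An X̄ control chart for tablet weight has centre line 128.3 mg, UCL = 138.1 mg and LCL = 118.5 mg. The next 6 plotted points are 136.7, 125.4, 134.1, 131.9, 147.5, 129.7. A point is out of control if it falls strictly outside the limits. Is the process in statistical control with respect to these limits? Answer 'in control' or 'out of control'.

out of control

Compare each point to [118.5, 138.1]: sample 5 = 147.5 > UCL.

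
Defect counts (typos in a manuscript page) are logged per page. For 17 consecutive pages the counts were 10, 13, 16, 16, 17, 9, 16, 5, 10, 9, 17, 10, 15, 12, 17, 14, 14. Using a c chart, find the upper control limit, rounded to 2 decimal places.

c̄ = (10 + 13 + 16 + 16 + 17 + 9 + 16 + 5 + 10 + 9 + 17 + 10 + 15 + 12 + 17 + 14 + 14) / 17 = 220 / 17 = 12.9412
UCL = c̄ + 3√c̄ = 12.9412 + 3 × √12.9412 = 12.9412 + 3 × 3.5974 = 23.7333

23.73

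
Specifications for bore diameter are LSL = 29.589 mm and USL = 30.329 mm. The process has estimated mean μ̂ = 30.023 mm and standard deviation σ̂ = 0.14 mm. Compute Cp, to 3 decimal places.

0.881

Cp = (USL − LSL) / (6σ̂) = (30.329 − 29.589) / (6 × 0.14) = 0.7400 / 0.8400 = 0.8810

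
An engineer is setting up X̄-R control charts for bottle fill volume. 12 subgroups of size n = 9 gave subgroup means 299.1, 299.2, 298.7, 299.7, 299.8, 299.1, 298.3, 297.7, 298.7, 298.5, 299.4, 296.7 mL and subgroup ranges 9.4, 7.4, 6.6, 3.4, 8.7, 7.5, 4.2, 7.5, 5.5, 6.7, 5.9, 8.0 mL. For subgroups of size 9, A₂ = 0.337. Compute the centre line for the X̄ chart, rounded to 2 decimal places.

298.74

X̄̄ = (299.1 + 299.2 + 298.7 + 299.7 + 299.8 + 299.1 + 298.3 + 297.7 + 298.7 + 298.5 + 299.4 + 296.7) / 12 = 3584.9000 / 12 = 298.7417
CL = X̄̄ = 298.7417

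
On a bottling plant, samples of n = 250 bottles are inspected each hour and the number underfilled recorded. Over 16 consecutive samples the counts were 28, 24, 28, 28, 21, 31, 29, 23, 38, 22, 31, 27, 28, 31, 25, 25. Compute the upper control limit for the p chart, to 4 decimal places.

p̄ = Σdᵢ / (k·n) = 439 / (16 × 250) = 0.10975
UCL = p̄ + 3·√(p̄(1−p̄)/n) = 0.10975 + 3 × √(0.10975×0.89025/250) = 0.10975 + 3 × 0.01977 = 0.16906

0.1691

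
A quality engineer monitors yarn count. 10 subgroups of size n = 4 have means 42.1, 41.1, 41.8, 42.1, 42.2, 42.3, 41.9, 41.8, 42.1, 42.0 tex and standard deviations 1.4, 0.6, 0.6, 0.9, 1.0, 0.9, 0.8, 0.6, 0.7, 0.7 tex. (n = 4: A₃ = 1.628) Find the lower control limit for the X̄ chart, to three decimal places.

X̄̄ = (42.1 + 41.1 + 41.8 + 42.1 + 42.2 + 42.3 + 41.9 + 41.8 + 42.1 + 42.0) / 10 = 41.9400
s̄ = (1.4 + 0.6 + 0.6 + 0.9 + 1.0 + 0.9 + 0.8 + 0.6 + 0.7 + 0.7) / 10 = 0.8200
LCL = X̄̄ − A₃·s̄ = 41.9400 − 1.628 × 0.8200 = 40.6050

40.605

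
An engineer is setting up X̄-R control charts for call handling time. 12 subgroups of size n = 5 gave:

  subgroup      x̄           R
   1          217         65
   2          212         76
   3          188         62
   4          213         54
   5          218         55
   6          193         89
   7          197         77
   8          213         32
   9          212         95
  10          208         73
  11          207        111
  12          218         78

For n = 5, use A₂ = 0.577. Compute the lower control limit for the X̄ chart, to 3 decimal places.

X̄̄ = (217 + 212 + 188 + 213 + 218 + 193 + 197 + 213 + 212 + 208 + 207 + 218) / 12 = 2496.0000 / 12 = 208.0000
R̄ = (65 + 76 + 62 + 54 + 55 + 89 + 77 + 32 + 95 + 73 + 111 + 78) / 12 = 867.0000 / 12 = 72.2500
LCL = X̄̄ − A₂·R̄ = 208.0000 − 0.577 × 72.2500 = 166.3118

166.312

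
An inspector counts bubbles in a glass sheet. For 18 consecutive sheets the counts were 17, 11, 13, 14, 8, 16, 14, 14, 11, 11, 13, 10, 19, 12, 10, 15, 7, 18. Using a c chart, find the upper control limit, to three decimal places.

c̄ = (17 + 11 + 13 + 14 + 8 + 16 + 14 + 14 + 11 + 11 + 13 + 10 + 19 + 12 + 10 + 15 + 7 + 18) / 18 = 233 / 18 = 12.9444
UCL = c̄ + 3√c̄ = 12.9444 + 3 × √12.9444 = 12.9444 + 3 × 3.5978 = 23.7380

23.738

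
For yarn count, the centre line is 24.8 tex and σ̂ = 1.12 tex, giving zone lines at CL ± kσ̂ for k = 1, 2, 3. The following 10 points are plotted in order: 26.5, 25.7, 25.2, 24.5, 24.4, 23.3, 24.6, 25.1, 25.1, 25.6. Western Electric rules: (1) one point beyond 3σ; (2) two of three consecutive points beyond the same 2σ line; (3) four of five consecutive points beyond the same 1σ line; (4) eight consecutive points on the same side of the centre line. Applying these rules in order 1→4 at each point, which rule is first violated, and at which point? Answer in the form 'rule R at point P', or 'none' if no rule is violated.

Zone of each point (C = within 1σ̂, B = 1σ̂–2σ̂, A = 2σ̂–3σ̂, * = beyond 3σ̂; sign = side of CL): 1:+B, 2:+C, 3:+C, 4:-C, 5:-C, 6:-B, 7:-C, 8:+C, 9:+C, 10:+C
No rule fires across all 10 points.

none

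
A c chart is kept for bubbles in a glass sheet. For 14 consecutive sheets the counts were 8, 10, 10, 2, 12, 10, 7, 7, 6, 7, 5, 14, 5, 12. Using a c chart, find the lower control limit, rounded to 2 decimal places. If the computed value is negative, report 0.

0.00

c̄ = (8 + 10 + 10 + 2 + 12 + 10 + 7 + 7 + 6 + 7 + 5 + 14 + 5 + 12) / 14 = 115 / 14 = 8.2143
LCL = c̄ − 3√c̄ = 8.2143 − 3 × 2.8661 = -0.3839 → 0 (cannot be negative)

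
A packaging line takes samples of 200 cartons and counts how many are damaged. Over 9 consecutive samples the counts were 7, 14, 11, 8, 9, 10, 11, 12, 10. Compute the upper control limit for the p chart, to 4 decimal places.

p̄ = Σdᵢ / (k·n) = 92 / (9 × 200) = 0.05111
UCL = p̄ + 3·√(p̄(1−p̄)/n) = 0.05111 + 3 × √(0.05111×0.94889/200) = 0.05111 + 3 × 0.01557 = 0.09783

0.0978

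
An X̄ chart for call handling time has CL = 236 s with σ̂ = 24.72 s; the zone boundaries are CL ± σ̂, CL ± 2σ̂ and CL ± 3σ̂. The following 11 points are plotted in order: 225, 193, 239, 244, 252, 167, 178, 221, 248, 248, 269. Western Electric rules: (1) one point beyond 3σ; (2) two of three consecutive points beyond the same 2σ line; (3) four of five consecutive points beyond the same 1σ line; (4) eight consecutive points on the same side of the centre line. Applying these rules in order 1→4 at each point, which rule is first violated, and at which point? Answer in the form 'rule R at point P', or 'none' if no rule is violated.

Zone of each point (C = within 1σ̂, B = 1σ̂–2σ̂, A = 2σ̂–3σ̂, * = beyond 3σ̂; sign = side of CL): 1:-C, 2:-B, 3:+C, 4:+C, 5:+C, 6:-A, 7:-A, 8:-C, 9:+C, 10:+C, 11:+B
Rule 2 (two of three consecutive points beyond the same 2σ limit) is satisfied at point 7.

rule 2 at point 7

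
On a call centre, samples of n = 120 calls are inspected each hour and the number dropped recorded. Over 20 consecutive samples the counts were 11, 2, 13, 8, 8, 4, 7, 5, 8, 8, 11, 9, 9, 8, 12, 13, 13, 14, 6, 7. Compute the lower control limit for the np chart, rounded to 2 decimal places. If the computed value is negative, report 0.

p̄ = Σdᵢ / (k·n) = 176 / (20 × 120) = 0.07333
LCL = np̄ − 3·√(np̄(1−p̄)) = 8.8000 − 3 × 2.8556 = 0.2331

0.23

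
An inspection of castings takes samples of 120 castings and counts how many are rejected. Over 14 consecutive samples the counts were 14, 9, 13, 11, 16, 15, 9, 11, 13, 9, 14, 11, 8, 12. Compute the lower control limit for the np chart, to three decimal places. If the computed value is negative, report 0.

2.005

p̄ = Σdᵢ / (k·n) = 165 / (14 × 120) = 0.09821
LCL = np̄ − 3·√(np̄(1−p̄)) = 11.7857 − 3 × 3.2601 = 2.0054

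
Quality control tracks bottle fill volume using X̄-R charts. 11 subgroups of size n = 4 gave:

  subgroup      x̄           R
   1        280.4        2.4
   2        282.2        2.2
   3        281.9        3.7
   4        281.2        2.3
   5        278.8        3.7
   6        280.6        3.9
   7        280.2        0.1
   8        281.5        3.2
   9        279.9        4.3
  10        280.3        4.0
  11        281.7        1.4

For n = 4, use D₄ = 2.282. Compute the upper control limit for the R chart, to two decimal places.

R̄ = (2.4 + 2.2 + 3.7 + 2.3 + 3.7 + 3.9 + 0.1 + 3.2 + 4.3 + 4.0 + 1.4) / 11 = 31.2000 / 11 = 2.8364
UCL_R = D₄·R̄ = 2.282 × 2.8364 = 6.4726

6.47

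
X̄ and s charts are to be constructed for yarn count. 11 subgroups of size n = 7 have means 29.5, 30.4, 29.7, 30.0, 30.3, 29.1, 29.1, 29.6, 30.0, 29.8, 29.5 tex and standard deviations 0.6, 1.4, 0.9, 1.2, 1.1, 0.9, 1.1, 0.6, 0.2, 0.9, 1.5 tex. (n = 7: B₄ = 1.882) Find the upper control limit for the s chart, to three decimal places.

s̄ = (0.6 + 1.4 + 0.9 + 1.2 + 1.1 + 0.9 + 1.1 + 0.6 + 0.2 + 0.9 + 1.5) / 11 = 0.9455
UCL_s = B₄·s̄ = 1.882 × 0.9455 = 1.7793

1.779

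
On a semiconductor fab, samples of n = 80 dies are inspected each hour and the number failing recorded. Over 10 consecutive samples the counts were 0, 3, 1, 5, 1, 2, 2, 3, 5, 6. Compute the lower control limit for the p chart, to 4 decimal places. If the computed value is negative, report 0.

p̄ = Σdᵢ / (k·n) = 28 / (10 × 80) = 0.03500
LCL = p̄ − 3·√(p̄(1−p̄)/n) = 0.03500 − 3 × 0.02055 = -0.02664 → 0 (negative, so LCL = 0)

0.0000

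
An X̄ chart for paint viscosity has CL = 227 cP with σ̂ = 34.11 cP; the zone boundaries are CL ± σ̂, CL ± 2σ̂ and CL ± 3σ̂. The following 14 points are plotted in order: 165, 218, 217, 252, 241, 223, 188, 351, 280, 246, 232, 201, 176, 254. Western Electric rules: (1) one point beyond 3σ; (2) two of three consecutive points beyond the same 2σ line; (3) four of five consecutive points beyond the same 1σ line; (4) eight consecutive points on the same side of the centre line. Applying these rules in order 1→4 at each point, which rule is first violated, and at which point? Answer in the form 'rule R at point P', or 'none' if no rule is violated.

rule 1 at point 8

Zone of each point (C = within 1σ̂, B = 1σ̂–2σ̂, A = 2σ̂–3σ̂, * = beyond 3σ̂; sign = side of CL): 1:-B, 2:-C, 3:-C, 4:+C, 5:+C, 6:-C, 7:-B, 8:+*, 9:+B, 10:+C, 11:+C, 12:-C, 13:-B, 14:+C
Rule 1 (one point beyond the 3σ limits) is satisfied at point 8.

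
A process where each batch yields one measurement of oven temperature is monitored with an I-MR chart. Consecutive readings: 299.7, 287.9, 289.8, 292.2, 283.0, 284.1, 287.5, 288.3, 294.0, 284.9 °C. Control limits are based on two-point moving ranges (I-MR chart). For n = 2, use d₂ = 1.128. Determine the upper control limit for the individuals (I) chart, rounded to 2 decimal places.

302.56

X̄ = (299.7 + 287.9 + 289.8 + 292.2 + 283.0 + 284.1 + 287.5 + 288.3 + 294.0 + 284.9) / 10 = 289.1400
Moving ranges: 11.8, 1.9, 2.4, 9.2, 1.1, 3.4, 0.8, 5.7, 9.1; M̄R̄ = 45.4000 / 9 = 5.0444
UCL = X̄ + 3·M̄R̄/d₂ = 289.1400 + 3 × 5.0444 / 1.128 = 302.5561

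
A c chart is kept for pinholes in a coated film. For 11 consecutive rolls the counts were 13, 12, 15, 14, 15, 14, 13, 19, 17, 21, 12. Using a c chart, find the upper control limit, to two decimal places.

26.62

c̄ = (13 + 12 + 15 + 14 + 15 + 14 + 13 + 19 + 17 + 21 + 12) / 11 = 165 / 11 = 15.0000
UCL = c̄ + 3√c̄ = 15.0000 + 3 × √15.0000 = 15.0000 + 3 × 3.8730 = 26.6190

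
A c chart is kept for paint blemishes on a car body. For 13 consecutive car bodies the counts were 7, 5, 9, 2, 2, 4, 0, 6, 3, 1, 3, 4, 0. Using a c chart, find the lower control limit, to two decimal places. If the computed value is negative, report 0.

0.00

c̄ = (7 + 5 + 9 + 2 + 2 + 4 + 0 + 6 + 3 + 1 + 3 + 4 + 0) / 13 = 46 / 13 = 3.5385
LCL = c̄ − 3√c̄ = 3.5385 − 3 × 1.8811 = -2.1048 → 0 (cannot be negative)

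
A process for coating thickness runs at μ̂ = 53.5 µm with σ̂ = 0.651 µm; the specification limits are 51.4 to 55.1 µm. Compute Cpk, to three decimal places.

0.819

Cpu = (USL − μ̂) / (3σ̂) = (55.1 − 53.5) / (3 × 0.651) = 0.8193; Cpl = (μ̂ − LSL) / (3σ̂) = (53.5 − 51.4) / (3 × 0.651) = 1.0753; Cpk = min(Cpu, Cpl) = 0.8193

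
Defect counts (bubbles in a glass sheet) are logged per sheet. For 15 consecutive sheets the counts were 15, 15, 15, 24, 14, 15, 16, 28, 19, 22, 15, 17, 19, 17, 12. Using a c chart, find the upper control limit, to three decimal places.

30.095

c̄ = (15 + 15 + 15 + 24 + 14 + 15 + 16 + 28 + 19 + 22 + 15 + 17 + 19 + 17 + 12) / 15 = 263 / 15 = 17.5333
UCL = c̄ + 3√c̄ = 17.5333 + 3 × √17.5333 = 17.5333 + 3 × 4.1873 = 30.0952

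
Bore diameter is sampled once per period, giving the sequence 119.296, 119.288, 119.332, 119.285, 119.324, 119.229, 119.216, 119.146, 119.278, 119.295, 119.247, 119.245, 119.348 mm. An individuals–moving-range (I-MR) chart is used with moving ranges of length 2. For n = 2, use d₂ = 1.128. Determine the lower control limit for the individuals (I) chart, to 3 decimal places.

119.134

X̄ = (119.296 + 119.288 + 119.332 + 119.285 + 119.324 + 119.229 + 119.216 + 119.146 + 119.278 + 119.295 + 119.247 + 119.245 + 119.348) / 13 = 119.2715
Moving ranges: 0.008, 0.044, 0.047, 0.039, 0.095, 0.013, 0.070, 0.132, 0.017, 0.048, 0.002, 0.103; M̄R̄ = 0.6180 / 12 = 0.0515
LCL = X̄ − 3·M̄R̄/d₂ = 119.2715 − 3 × 0.0515 / 1.128 = 119.1345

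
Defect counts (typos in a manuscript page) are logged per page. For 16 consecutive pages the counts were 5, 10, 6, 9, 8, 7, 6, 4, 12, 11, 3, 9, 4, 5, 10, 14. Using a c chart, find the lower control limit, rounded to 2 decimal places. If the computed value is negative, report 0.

0.00

c̄ = (5 + 10 + 6 + 9 + 8 + 7 + 6 + 4 + 12 + 11 + 3 + 9 + 4 + 5 + 10 + 14) / 16 = 123 / 16 = 7.6875
LCL = c̄ − 3√c̄ = 7.6875 − 3 × 2.7726 = -0.6304 → 0 (cannot be negative)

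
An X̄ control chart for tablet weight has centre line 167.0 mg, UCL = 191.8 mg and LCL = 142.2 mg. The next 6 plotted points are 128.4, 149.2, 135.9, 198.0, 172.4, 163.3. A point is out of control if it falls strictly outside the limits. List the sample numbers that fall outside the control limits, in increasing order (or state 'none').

1, 3, 4

Compare each point to [142.2, 191.8]: sample 1 = 128.4 < LCL; sample 3 = 135.9 < LCL; sample 4 = 198.0 > UCL.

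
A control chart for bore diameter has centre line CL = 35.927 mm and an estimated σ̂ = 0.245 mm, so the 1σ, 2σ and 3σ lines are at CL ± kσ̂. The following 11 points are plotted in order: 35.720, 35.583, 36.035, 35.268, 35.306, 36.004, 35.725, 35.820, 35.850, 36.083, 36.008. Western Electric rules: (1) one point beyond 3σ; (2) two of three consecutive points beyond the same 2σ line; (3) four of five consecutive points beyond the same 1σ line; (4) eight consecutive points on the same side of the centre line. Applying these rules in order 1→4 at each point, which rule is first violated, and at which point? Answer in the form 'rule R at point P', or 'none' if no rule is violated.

Zone of each point (C = within 1σ̂, B = 1σ̂–2σ̂, A = 2σ̂–3σ̂, * = beyond 3σ̂; sign = side of CL): 1:-C, 2:-B, 3:+C, 4:-A, 5:-A, 6:+C, 7:-C, 8:-C, 9:-C, 10:+C, 11:+C
Rule 2 (two of three consecutive points beyond the same 2σ limit) is satisfied at point 5.

rule 2 at point 5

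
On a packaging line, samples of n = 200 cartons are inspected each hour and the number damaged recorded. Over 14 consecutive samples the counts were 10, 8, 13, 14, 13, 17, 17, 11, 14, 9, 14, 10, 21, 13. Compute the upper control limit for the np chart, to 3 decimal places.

p̄ = Σdᵢ / (k·n) = 184 / (14 × 200) = 0.06571
UCL = np̄ + 3·√(np̄(1−p̄)) = 13.1429 + 3 × √(13.1429×0.93429) = 13.1429 + 3 × 3.5042 = 23.6554

23.655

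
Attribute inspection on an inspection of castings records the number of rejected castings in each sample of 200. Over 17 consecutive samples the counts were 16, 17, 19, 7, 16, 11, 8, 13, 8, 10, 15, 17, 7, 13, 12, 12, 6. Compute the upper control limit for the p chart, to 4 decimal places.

p̄ = Σdᵢ / (k·n) = 207 / (17 × 200) = 0.06088
UCL = p̄ + 3·√(p̄(1−p̄)/n) = 0.06088 + 3 × √(0.06088×0.93912/200) = 0.06088 + 3 × 0.01691 = 0.11161

0.1116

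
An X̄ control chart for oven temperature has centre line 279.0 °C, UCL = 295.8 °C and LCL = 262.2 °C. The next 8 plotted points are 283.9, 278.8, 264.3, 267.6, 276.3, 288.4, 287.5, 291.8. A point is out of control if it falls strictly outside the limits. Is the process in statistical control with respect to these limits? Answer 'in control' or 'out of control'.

All 8 points lie within [262.2, 295.8].

in control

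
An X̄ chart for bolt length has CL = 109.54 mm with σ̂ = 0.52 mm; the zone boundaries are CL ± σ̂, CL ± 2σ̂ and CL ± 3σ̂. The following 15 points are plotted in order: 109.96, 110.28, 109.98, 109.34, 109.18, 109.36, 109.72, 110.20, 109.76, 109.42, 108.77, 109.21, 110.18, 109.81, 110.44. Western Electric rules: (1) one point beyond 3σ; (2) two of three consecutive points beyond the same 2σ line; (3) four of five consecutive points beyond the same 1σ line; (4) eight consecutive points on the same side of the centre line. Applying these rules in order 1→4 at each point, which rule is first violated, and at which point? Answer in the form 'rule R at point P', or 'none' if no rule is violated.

none

Zone of each point (C = within 1σ̂, B = 1σ̂–2σ̂, A = 2σ̂–3σ̂, * = beyond 3σ̂; sign = side of CL): 1:+C, 2:+B, 3:+C, 4:-C, 5:-C, 6:-C, 7:+C, 8:+B, 9:+C, 10:-C, 11:-B, 12:-C, 13:+B, 14:+C, 15:+B
No rule fires across all 15 points.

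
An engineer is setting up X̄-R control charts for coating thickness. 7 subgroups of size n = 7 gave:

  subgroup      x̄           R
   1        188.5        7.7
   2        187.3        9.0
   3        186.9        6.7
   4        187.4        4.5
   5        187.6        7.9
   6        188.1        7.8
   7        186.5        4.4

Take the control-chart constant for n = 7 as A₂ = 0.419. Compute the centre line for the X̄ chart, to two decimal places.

X̄̄ = (188.5 + 187.3 + 186.9 + 187.4 + 187.6 + 188.1 + 186.5) / 7 = 1312.3000 / 7 = 187.4714
CL = X̄̄ = 187.4714

187.47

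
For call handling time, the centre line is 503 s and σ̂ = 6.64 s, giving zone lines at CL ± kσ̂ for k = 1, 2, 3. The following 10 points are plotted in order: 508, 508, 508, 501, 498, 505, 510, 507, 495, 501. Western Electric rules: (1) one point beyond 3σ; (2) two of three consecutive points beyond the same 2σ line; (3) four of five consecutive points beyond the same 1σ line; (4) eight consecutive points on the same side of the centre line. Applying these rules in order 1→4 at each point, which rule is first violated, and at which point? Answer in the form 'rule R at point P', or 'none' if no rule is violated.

Zone of each point (C = within 1σ̂, B = 1σ̂–2σ̂, A = 2σ̂–3σ̂, * = beyond 3σ̂; sign = side of CL): 1:+C, 2:+C, 3:+C, 4:-C, 5:-C, 6:+C, 7:+B, 8:+C, 9:-B, 10:-C
No rule fires across all 10 points.

none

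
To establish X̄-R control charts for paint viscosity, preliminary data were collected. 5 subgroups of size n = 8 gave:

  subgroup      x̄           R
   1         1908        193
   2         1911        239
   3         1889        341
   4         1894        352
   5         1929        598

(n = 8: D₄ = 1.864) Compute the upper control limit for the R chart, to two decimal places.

642.33

R̄ = (193 + 239 + 341 + 352 + 598) / 5 = 1723.0000 / 5 = 344.6000
UCL_R = D₄·R̄ = 1.864 × 344.6000 = 642.3344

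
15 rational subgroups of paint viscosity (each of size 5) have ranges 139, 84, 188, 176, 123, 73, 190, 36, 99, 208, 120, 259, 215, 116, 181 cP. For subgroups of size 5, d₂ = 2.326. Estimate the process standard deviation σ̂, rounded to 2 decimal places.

R̄ = (139 + 84 + 188 + 176 + 123 + 73 + 190 + 36 + 99 + 208 + 120 + 259 + 215 + 116 + 181) / 15 = 147.1333
σ̂ = R̄ / d₂ = 147.1333 / 2.326 = 63.2559

63.26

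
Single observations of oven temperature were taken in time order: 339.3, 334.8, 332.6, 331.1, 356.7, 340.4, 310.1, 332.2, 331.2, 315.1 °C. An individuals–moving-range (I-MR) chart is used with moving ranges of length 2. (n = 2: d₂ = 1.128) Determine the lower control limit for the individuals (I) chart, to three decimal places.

297.007

X̄ = (339.3 + 334.8 + 332.6 + 331.1 + 356.7 + 340.4 + 310.1 + 332.2 + 331.2 + 315.1) / 10 = 332.3500
Moving ranges: 4.5, 2.2, 1.5, 25.6, 16.3, 30.3, 22.1, 1.0, 16.1; M̄R̄ = 119.6000 / 9 = 13.2889
LCL = X̄ − 3·M̄R̄/d₂ = 332.3500 − 3 × 13.2889 / 1.128 = 297.0072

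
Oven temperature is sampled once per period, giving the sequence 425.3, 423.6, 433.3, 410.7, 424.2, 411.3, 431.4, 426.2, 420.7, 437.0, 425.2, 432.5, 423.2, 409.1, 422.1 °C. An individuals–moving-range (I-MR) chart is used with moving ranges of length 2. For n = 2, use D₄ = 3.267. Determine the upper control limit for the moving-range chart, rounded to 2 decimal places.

38.04

Moving ranges: 1.7, 9.7, 22.6, 13.5, 12.9, 20.1, 5.2, 5.5, 16.3, 11.8, 7.3, 9.3, 14.1, 13.0; M̄R̄ = 163.0000 / 14 = 11.6429
UCL_MR = D₄·M̄R̄ = 3.267 × 11.6429 = 38.0372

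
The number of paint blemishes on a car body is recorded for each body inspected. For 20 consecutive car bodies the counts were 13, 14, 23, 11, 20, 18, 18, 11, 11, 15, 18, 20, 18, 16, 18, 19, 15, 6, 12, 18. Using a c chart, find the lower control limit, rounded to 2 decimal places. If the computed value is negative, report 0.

c̄ = (13 + 14 + 23 + 11 + 20 + 18 + 18 + 11 + 11 + 15 + 18 + 20 + 18 + 16 + 18 + 19 + 15 + 6 + 12 + 18) / 20 = 314 / 20 = 15.7000
LCL = c̄ − 3√c̄ = 15.7000 − 3 × 3.9623 = 3.8130

3.81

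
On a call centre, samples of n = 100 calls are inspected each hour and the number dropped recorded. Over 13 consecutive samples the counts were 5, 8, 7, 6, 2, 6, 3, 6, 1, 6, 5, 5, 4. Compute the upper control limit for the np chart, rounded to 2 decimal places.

p̄ = Σdᵢ / (k·n) = 64 / (13 × 100) = 0.04923
UCL = np̄ + 3·√(np̄(1−p̄)) = 4.9231 + 3 × √(4.9231×0.95077) = 4.9231 + 3 × 2.1635 = 11.4136

11.41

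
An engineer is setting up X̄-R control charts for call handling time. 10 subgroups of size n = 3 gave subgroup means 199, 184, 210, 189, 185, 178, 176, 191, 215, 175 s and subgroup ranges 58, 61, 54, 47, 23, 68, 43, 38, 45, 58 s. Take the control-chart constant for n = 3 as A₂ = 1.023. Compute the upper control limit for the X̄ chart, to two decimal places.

240.84

X̄̄ = (199 + 184 + 210 + 189 + 185 + 178 + 176 + 191 + 215 + 175) / 10 = 1902.0000 / 10 = 190.2000
R̄ = (58 + 61 + 54 + 47 + 23 + 68 + 43 + 38 + 45 + 58) / 10 = 495.0000 / 10 = 49.5000
UCL = X̄̄ + A₂·R̄ = 190.2000 + 1.023 × 49.5000 = 240.8385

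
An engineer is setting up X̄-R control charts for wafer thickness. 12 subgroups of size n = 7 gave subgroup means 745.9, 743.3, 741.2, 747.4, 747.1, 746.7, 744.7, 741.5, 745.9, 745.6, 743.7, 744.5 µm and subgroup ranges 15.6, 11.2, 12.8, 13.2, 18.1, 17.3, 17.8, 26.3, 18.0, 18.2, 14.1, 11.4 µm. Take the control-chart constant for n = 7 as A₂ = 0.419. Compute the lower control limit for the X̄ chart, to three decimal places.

X̄̄ = (745.9 + 743.3 + 741.2 + 747.4 + 747.1 + 746.7 + 744.7 + 741.5 + 745.9 + 745.6 + 743.7 + 744.5) / 12 = 8937.5000 / 12 = 744.7917
R̄ = (15.6 + 11.2 + 12.8 + 13.2 + 18.1 + 17.3 + 17.8 + 26.3 + 18.0 + 18.2 + 14.1 + 11.4) / 12 = 194.0000 / 12 = 16.1667
LCL = X̄̄ − A₂·R̄ = 744.7917 − 0.419 × 16.1667 = 738.0178

738.018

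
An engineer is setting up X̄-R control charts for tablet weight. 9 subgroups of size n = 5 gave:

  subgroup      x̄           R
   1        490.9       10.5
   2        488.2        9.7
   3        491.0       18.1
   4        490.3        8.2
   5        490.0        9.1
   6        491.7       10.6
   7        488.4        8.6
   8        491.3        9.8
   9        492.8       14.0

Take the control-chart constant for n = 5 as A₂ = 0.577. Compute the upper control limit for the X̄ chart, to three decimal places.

X̄̄ = (490.9 + 488.2 + 491.0 + 490.3 + 490.0 + 491.7 + 488.4 + 491.3 + 492.8) / 9 = 4414.6000 / 9 = 490.5111
R̄ = (10.5 + 9.7 + 18.1 + 8.2 + 9.1 + 10.6 + 8.6 + 9.8 + 14.0) / 9 = 98.6000 / 9 = 10.9556
UCL = X̄̄ + A₂·R̄ = 490.5111 + 0.577 × 10.9556 = 496.8325

496.832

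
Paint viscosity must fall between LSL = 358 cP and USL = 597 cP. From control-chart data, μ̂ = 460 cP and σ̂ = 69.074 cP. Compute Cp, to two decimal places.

Cp = (USL − LSL) / (6σ̂) = (597 − 358) / (6 × 69.074) = 239.0000 / 414.4440 = 0.5767

0.58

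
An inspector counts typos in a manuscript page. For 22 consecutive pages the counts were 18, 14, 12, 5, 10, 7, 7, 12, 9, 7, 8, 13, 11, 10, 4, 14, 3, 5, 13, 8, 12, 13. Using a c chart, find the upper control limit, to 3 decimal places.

19.151

c̄ = (18 + 14 + 12 + 5 + 10 + 7 + 7 + 12 + 9 + 7 + 8 + 13 + 11 + 10 + 4 + 14 + 3 + 5 + 13 + 8 + 12 + 13) / 22 = 215 / 22 = 9.7727
UCL = c̄ + 3√c̄ = 9.7727 + 3 × √9.7727 = 9.7727 + 3 × 3.1261 = 19.1511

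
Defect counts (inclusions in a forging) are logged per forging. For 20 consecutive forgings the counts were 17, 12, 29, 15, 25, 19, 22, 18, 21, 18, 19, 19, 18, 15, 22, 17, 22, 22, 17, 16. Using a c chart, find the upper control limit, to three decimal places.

32.278

c̄ = (17 + 12 + 29 + 15 + 25 + 19 + 22 + 18 + 21 + 18 + 19 + 19 + 18 + 15 + 22 + 17 + 22 + 22 + 17 + 16) / 20 = 383 / 20 = 19.1500
UCL = c̄ + 3√c̄ = 19.1500 + 3 × √19.1500 = 19.1500 + 3 × 4.3761 = 32.2782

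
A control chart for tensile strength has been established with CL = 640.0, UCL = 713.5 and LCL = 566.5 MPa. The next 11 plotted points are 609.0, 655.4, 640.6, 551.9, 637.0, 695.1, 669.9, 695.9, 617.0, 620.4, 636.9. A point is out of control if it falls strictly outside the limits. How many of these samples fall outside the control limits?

Compare each point to [566.5, 713.5]: sample 4 = 551.9 < LCL.

1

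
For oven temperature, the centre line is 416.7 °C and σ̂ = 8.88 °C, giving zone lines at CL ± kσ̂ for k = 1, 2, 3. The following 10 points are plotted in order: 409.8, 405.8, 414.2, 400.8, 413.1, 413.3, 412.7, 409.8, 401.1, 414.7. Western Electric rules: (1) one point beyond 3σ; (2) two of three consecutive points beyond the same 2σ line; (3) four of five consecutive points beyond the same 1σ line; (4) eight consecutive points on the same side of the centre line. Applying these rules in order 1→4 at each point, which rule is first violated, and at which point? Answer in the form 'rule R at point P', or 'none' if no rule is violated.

rule 4 at point 8

Zone of each point (C = within 1σ̂, B = 1σ̂–2σ̂, A = 2σ̂–3σ̂, * = beyond 3σ̂; sign = side of CL): 1:-C, 2:-B, 3:-C, 4:-B, 5:-C, 6:-C, 7:-C, 8:-C, 9:-B, 10:-C
Rule 4 (eight consecutive points on the same side of the centre line) is satisfied at point 8.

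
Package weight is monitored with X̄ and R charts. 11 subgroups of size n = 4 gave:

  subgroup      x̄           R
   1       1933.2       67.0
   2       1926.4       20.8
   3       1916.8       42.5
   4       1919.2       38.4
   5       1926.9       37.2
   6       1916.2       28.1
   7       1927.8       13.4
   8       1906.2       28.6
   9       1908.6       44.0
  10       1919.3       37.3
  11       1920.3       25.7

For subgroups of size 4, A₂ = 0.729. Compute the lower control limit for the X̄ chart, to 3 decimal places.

1894.699

X̄̄ = (1933.2 + 1926.4 + 1916.8 + 1919.2 + 1926.9 + 1916.2 + 1927.8 + 1906.2 + 1908.6 + 1919.3 + 1920.3) / 11 = 21120.9000 / 11 = 1920.0818
R̄ = (67.0 + 20.8 + 42.5 + 38.4 + 37.2 + 28.1 + 13.4 + 28.6 + 44.0 + 37.3 + 25.7) / 11 = 383.0000 / 11 = 34.8182
LCL = X̄̄ − A₂·R̄ = 1920.0818 − 0.729 × 34.8182 = 1894.6994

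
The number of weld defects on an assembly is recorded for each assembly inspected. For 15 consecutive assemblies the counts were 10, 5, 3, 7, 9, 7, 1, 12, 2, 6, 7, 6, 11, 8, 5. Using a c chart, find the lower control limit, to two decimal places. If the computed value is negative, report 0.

0.00

c̄ = (10 + 5 + 3 + 7 + 9 + 7 + 1 + 12 + 2 + 6 + 7 + 6 + 11 + 8 + 5) / 15 = 99 / 15 = 6.6000
LCL = c̄ − 3√c̄ = 6.6000 − 3 × 2.5690 = -1.1071 → 0 (cannot be negative)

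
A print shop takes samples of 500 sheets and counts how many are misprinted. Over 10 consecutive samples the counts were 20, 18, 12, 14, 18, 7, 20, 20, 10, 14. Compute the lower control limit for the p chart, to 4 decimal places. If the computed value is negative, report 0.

p̄ = Σdᵢ / (k·n) = 153 / (10 × 500) = 0.03060
LCL = p̄ − 3·√(p̄(1−p̄)/n) = 0.03060 − 3 × 0.00770 = 0.00749

0.0075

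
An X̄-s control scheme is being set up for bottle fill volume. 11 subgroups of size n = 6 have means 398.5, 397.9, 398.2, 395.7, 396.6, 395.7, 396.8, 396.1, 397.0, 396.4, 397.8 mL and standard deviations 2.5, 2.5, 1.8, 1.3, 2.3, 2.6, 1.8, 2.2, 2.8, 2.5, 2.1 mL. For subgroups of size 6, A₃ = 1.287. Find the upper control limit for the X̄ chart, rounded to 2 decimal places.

399.83

X̄̄ = (398.5 + 397.9 + 398.2 + 395.7 + 396.6 + 395.7 + 396.8 + 396.1 + 397.0 + 396.4 + 397.8) / 11 = 396.9727
s̄ = (2.5 + 2.5 + 1.8 + 1.3 + 2.3 + 2.6 + 1.8 + 2.2 + 2.8 + 2.5 + 2.1) / 11 = 2.2182
UCL = X̄̄ + A₃·s̄ = 396.9727 + 1.287 × 2.2182 = 399.8275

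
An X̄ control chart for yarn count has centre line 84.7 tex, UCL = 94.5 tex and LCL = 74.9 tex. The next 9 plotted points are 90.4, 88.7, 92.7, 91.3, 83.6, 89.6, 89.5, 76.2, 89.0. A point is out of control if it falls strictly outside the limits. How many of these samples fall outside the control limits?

0

All 9 points lie within [74.9, 94.5].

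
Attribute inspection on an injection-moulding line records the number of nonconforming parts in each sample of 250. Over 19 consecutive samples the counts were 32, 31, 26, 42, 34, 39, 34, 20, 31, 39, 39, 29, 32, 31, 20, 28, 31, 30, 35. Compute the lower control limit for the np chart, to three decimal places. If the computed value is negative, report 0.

15.945

p̄ = Σdᵢ / (k·n) = 603 / (19 × 250) = 0.12695
LCL = np̄ − 3·√(np̄(1−p̄)) = 31.7368 − 3 × 5.2638 = 15.9453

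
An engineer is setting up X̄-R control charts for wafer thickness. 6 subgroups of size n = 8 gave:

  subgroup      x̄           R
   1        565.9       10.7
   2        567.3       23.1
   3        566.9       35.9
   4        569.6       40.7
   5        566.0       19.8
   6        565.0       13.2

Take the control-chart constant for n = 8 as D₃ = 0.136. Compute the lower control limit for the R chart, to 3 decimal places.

3.250

R̄ = (10.7 + 23.1 + 35.9 + 40.7 + 19.8 + 13.2) / 6 = 143.4000 / 6 = 23.9000
LCL_R = D₃·R̄ = 0.136 × 23.9000 = 3.2504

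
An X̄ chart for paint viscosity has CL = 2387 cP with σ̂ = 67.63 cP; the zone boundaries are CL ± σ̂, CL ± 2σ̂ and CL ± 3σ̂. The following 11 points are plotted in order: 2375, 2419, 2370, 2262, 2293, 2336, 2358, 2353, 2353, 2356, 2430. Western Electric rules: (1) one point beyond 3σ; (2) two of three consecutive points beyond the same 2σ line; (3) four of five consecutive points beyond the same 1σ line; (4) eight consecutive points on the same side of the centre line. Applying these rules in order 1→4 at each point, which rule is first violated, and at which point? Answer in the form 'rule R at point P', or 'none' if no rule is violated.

rule 4 at point 10

Zone of each point (C = within 1σ̂, B = 1σ̂–2σ̂, A = 2σ̂–3σ̂, * = beyond 3σ̂; sign = side of CL): 1:-C, 2:+C, 3:-C, 4:-B, 5:-B, 6:-C, 7:-C, 8:-C, 9:-C, 10:-C, 11:+C
Rule 4 (eight consecutive points on the same side of the centre line) is satisfied at point 10.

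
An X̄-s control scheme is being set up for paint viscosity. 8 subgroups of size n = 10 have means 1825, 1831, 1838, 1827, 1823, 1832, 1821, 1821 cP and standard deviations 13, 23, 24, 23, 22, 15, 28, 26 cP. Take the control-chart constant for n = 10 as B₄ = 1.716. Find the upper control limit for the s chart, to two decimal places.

s̄ = (13 + 23 + 24 + 23 + 22 + 15 + 28 + 26) / 8 = 21.7500
UCL_s = B₄·s̄ = 1.716 × 21.7500 = 37.3230

37.32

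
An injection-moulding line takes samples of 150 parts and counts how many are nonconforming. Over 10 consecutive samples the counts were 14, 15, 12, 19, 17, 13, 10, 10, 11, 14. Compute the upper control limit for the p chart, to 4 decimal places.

0.1601

p̄ = Σdᵢ / (k·n) = 135 / (10 × 150) = 0.09000
UCL = p̄ + 3·√(p̄(1−p̄)/n) = 0.09000 + 3 × √(0.09000×0.91000/150) = 0.09000 + 3 × 0.02337 = 0.16010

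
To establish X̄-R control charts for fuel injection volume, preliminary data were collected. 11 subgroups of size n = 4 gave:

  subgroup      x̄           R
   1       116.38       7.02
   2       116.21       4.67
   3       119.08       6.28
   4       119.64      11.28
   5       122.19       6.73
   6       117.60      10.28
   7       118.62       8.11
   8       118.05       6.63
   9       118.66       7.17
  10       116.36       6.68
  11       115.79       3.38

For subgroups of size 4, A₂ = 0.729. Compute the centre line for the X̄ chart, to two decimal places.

X̄̄ = (116.38 + 116.21 + 119.08 + 119.64 + 122.19 + 117.60 + 118.62 + 118.05 + 118.66 + 116.36 + 115.79) / 11 = 1298.5800 / 11 = 118.0527
CL = X̄̄ = 118.0527

118.05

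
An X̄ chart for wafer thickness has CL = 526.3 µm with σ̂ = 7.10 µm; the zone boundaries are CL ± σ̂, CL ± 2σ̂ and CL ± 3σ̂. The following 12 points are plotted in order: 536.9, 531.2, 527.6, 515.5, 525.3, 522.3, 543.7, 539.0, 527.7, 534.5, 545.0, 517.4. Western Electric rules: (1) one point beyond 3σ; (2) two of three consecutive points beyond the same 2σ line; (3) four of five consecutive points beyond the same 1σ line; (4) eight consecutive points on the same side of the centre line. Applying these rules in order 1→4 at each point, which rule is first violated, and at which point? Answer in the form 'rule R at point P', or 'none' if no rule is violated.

Zone of each point (C = within 1σ̂, B = 1σ̂–2σ̂, A = 2σ̂–3σ̂, * = beyond 3σ̂; sign = side of CL): 1:+B, 2:+C, 3:+C, 4:-B, 5:-C, 6:-C, 7:+A, 8:+B, 9:+C, 10:+B, 11:+A, 12:-B
Rule 3 (four of five consecutive points beyond the same 1σ limit) is satisfied at point 11.

rule 3 at point 11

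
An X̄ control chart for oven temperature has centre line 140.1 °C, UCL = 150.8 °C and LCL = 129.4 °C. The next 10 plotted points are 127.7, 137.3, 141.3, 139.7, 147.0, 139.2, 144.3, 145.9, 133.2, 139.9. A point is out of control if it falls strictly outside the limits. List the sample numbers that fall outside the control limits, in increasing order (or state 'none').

1

Compare each point to [129.4, 150.8]: sample 1 = 127.7 < LCL.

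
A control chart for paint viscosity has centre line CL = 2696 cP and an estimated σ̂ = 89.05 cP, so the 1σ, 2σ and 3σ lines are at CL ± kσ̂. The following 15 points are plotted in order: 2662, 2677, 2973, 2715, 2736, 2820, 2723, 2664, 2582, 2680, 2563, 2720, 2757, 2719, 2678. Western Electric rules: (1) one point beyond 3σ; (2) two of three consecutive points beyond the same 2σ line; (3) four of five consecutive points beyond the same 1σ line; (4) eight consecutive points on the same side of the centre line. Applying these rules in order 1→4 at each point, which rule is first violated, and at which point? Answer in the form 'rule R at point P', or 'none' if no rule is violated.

rule 1 at point 3

Zone of each point (C = within 1σ̂, B = 1σ̂–2σ̂, A = 2σ̂–3σ̂, * = beyond 3σ̂; sign = side of CL): 1:-C, 2:-C, 3:+*, 4:+C, 5:+C, 6:+B, 7:+C, 8:-C, 9:-B, 10:-C, 11:-B, 12:+C, 13:+C, 14:+C, 15:-C
Rule 1 (one point beyond the 3σ limits) is satisfied at point 3.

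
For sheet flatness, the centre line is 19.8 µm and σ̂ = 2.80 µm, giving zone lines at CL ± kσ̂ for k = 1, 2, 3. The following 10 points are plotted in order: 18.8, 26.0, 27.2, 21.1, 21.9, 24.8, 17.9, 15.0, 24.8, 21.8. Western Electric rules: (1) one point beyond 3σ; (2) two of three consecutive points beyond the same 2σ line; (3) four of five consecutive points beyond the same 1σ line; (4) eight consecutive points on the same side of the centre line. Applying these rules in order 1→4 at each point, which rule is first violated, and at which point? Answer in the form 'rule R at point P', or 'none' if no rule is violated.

Zone of each point (C = within 1σ̂, B = 1σ̂–2σ̂, A = 2σ̂–3σ̂, * = beyond 3σ̂; sign = side of CL): 1:-C, 2:+A, 3:+A, 4:+C, 5:+C, 6:+B, 7:-C, 8:-B, 9:+B, 10:+C
Rule 2 (two of three consecutive points beyond the same 2σ limit) is satisfied at point 3.

rule 2 at point 3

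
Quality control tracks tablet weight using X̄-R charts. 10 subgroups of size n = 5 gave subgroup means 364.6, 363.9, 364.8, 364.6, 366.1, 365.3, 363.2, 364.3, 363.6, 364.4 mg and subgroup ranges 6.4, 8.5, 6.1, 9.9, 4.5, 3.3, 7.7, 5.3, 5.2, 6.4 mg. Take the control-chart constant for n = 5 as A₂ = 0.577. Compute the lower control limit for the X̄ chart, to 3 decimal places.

360.828

X̄̄ = (364.6 + 363.9 + 364.8 + 364.6 + 366.1 + 365.3 + 363.2 + 364.3 + 363.6 + 364.4) / 10 = 3644.8000 / 10 = 364.4800
R̄ = (6.4 + 8.5 + 6.1 + 9.9 + 4.5 + 3.3 + 7.7 + 5.3 + 5.2 + 6.4) / 10 = 63.3000 / 10 = 6.3300
LCL = X̄̄ − A₂·R̄ = 364.4800 − 0.577 × 6.3300 = 360.8276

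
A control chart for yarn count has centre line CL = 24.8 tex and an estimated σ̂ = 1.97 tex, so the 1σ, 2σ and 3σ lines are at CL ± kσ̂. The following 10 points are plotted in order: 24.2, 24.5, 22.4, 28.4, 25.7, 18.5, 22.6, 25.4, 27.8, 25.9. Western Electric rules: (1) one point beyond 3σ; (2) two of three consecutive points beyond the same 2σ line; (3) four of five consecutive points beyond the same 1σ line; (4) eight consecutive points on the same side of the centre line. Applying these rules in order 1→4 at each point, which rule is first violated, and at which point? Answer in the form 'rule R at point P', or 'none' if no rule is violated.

rule 1 at point 6

Zone of each point (C = within 1σ̂, B = 1σ̂–2σ̂, A = 2σ̂–3σ̂, * = beyond 3σ̂; sign = side of CL): 1:-C, 2:-C, 3:-B, 4:+B, 5:+C, 6:-*, 7:-B, 8:+C, 9:+B, 10:+C
Rule 1 (one point beyond the 3σ limits) is satisfied at point 6.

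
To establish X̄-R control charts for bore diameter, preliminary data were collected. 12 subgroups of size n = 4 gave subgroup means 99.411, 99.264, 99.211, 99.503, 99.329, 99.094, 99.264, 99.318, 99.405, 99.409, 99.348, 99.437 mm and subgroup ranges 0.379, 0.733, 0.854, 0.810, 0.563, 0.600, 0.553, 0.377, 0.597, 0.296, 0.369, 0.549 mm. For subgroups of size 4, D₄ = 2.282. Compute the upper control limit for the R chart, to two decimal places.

1.27

R̄ = (0.379 + 0.733 + 0.854 + 0.810 + 0.563 + 0.600 + 0.553 + 0.377 + 0.597 + 0.296 + 0.369 + 0.549) / 12 = 6.6800 / 12 = 0.5567
UCL_R = D₄·R̄ = 2.282 × 0.5567 = 1.2703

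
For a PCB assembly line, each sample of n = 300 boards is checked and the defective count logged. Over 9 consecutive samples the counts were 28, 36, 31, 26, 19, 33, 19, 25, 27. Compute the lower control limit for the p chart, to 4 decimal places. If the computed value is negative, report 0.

p̄ = Σdᵢ / (k·n) = 244 / (9 × 300) = 0.09037
LCL = p̄ − 3·√(p̄(1−p̄)/n) = 0.09037 − 3 × 0.01655 = 0.04071

0.0407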